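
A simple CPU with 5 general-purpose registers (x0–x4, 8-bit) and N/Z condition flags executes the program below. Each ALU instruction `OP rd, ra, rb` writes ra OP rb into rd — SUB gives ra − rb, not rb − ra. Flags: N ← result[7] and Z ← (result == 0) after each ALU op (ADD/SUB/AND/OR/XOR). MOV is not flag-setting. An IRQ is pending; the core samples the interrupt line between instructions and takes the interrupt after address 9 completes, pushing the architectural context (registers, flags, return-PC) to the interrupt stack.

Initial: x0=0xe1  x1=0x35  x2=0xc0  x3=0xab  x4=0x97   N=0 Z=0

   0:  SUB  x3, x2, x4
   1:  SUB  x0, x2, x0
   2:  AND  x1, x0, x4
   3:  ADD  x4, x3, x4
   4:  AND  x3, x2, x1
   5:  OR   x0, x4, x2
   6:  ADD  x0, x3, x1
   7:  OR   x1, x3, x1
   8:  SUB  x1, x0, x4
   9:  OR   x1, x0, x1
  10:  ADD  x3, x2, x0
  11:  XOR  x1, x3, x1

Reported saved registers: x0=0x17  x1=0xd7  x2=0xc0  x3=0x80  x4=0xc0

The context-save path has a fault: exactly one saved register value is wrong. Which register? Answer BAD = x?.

after  0: x0=0xe1 x1=0x35 x2=0xc0 x3=0x29 x4=0x97  N=0 Z=0
after  1: x0=0xdf x1=0x35 x2=0xc0 x3=0x29 x4=0x97  N=1 Z=0
after  2: x0=0xdf x1=0x97 x2=0xc0 x3=0x29 x4=0x97  N=1 Z=0
after  3: x0=0xdf x1=0x97 x2=0xc0 x3=0x29 x4=0xc0  N=1 Z=0
after  4: x0=0xdf x1=0x97 x2=0xc0 x3=0x80 x4=0xc0  N=1 Z=0
after  5: x0=0xc0 x1=0x97 x2=0xc0 x3=0x80 x4=0xc0  N=1 Z=0
after  6: x0=0x17 x1=0x97 x2=0xc0 x3=0x80 x4=0xc0  N=0 Z=0
after  7: x0=0x17 x1=0x97 x2=0xc0 x3=0x80 x4=0xc0  N=1 Z=0
after  8: x0=0x17 x1=0x57 x2=0xc0 x3=0x80 x4=0xc0  N=0 Z=0
after  9: x0=0x17 x1=0x57 x2=0xc0 x3=0x80 x4=0xc0  N=0 Z=0
-- IRQ taken; context saved, return-PC = 10 --
mismatch: x1: reported 0xd7 vs actual 0x57

BAD = x1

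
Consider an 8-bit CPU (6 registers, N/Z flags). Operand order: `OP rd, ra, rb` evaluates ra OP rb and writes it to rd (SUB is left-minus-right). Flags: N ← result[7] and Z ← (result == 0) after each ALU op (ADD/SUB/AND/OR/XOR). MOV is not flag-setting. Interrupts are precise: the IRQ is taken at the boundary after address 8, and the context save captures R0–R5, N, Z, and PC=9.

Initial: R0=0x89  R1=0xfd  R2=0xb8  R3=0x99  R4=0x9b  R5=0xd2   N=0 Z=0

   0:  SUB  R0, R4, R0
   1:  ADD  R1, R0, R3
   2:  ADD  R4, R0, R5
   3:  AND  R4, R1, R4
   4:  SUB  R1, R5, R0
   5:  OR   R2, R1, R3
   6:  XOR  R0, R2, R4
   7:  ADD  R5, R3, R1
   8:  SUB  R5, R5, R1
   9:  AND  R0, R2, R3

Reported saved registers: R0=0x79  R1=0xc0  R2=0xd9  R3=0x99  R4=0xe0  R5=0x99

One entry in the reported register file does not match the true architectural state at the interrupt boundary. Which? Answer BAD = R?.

BAD = R4

after  0: R0=0x12 R1=0xfd R2=0xb8 R3=0x99 R4=0x9b R5=0xd2  N=0 Z=0
after  1: R0=0x12 R1=0xab R2=0xb8 R3=0x99 R4=0x9b R5=0xd2  N=1 Z=0
after  2: R0=0x12 R1=0xab R2=0xb8 R3=0x99 R4=0xe4 R5=0xd2  N=1 Z=0
after  3: R0=0x12 R1=0xab R2=0xb8 R3=0x99 R4=0xa0 R5=0xd2  N=1 Z=0
after  4: R0=0x12 R1=0xc0 R2=0xb8 R3=0x99 R4=0xa0 R5=0xd2  N=1 Z=0
after  5: R0=0x12 R1=0xc0 R2=0xd9 R3=0x99 R4=0xa0 R5=0xd2  N=1 Z=0
after  6: R0=0x79 R1=0xc0 R2=0xd9 R3=0x99 R4=0xa0 R5=0xd2  N=0 Z=0
after  7: R0=0x79 R1=0xc0 R2=0xd9 R3=0x99 R4=0xa0 R5=0x59  N=0 Z=0
after  8: R0=0x79 R1=0xc0 R2=0xd9 R3=0x99 R4=0xa0 R5=0x99  N=1 Z=0
-- IRQ taken; context saved, return-PC = 9 --
mismatch: R4: reported 0xe0 vs actual 0xa0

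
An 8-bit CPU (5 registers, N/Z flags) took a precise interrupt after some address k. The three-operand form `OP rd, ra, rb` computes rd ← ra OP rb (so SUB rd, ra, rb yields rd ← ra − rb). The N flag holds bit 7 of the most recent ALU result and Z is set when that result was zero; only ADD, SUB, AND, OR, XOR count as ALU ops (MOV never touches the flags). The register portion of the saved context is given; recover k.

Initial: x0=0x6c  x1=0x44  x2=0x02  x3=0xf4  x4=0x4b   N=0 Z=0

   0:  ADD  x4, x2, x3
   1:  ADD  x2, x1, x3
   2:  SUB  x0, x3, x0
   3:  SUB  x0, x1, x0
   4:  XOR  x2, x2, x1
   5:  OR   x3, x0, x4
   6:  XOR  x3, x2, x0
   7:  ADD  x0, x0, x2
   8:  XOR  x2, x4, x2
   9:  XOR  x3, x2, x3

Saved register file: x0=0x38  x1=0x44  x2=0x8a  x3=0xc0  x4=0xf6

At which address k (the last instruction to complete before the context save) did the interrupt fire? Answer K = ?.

after  0: x0=0x6c x1=0x44 x2=0x02 x3=0xf4 x4=0xf6  N=1 Z=0
after  1: x0=0x6c x1=0x44 x2=0x38 x3=0xf4 x4=0xf6  N=0 Z=0
after  2: x0=0x88 x1=0x44 x2=0x38 x3=0xf4 x4=0xf6  N=1 Z=0
after  3: x0=0xbc x1=0x44 x2=0x38 x3=0xf4 x4=0xf6  N=1 Z=0
after  4: x0=0xbc x1=0x44 x2=0x7c x3=0xf4 x4=0xf6  N=0 Z=0
after  5: x0=0xbc x1=0x44 x2=0x7c x3=0xfe x4=0xf6  N=1 Z=0
after  6: x0=0xbc x1=0x44 x2=0x7c x3=0xc0 x4=0xf6  N=1 Z=0
after  7: x0=0x38 x1=0x44 x2=0x7c x3=0xc0 x4=0xf6  N=0 Z=0
after  8: x0=0x38 x1=0x44 x2=0x8a x3=0xc0 x4=0xf6  N=1 Z=0
-- IRQ taken; context saved, return-PC = 9 --

K = 8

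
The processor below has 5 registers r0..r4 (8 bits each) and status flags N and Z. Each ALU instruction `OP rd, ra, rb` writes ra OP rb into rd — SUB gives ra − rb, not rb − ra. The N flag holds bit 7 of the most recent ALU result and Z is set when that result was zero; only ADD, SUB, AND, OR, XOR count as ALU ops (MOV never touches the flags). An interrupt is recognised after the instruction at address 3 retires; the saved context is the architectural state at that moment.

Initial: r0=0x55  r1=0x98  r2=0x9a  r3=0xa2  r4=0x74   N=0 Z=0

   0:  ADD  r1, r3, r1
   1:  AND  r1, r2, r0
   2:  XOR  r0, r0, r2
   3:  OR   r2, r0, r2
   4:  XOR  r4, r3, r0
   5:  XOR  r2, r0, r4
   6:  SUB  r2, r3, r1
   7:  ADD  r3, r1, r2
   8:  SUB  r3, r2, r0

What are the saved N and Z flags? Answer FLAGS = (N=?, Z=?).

FLAGS = (N=1, Z=0)

after  0: r0=0x55 r1=0x3a r2=0x9a r3=0xa2 r4=0x74  N=0 Z=0
after  1: r0=0x55 r1=0x10 r2=0x9a r3=0xa2 r4=0x74  N=0 Z=0
after  2: r0=0xcf r1=0x10 r2=0x9a r3=0xa2 r4=0x74  N=1 Z=0
after  3: r0=0xcf r1=0x10 r2=0xdf r3=0xa2 r4=0x74  N=1 Z=0
-- IRQ taken; context saved, return-PC = 4 --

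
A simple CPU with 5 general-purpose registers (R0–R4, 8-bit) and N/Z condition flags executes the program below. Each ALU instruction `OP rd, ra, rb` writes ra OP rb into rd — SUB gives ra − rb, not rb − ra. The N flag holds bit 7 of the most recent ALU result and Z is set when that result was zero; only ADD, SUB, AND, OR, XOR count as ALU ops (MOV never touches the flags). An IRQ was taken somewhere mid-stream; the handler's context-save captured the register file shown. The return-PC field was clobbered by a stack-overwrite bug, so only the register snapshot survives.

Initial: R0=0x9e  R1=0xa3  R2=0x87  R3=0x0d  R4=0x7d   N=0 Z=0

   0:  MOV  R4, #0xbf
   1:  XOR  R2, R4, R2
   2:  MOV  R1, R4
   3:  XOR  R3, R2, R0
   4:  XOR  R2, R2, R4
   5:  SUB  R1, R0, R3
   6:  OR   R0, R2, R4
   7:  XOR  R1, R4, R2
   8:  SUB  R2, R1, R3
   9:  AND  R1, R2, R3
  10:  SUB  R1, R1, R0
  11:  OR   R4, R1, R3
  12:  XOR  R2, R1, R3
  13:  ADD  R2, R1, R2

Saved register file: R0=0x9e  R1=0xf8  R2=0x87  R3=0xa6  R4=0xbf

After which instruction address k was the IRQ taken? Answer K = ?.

K = 5

after  0: R0=0x9e R1=0xa3 R2=0x87 R3=0x0d R4=0xbf  N=0 Z=0
after  1: R0=0x9e R1=0xa3 R2=0x38 R3=0x0d R4=0xbf  N=0 Z=0
after  2: R0=0x9e R1=0xbf R2=0x38 R3=0x0d R4=0xbf  N=0 Z=0
after  3: R0=0x9e R1=0xbf R2=0x38 R3=0xa6 R4=0xbf  N=1 Z=0
after  4: R0=0x9e R1=0xbf R2=0x87 R3=0xa6 R4=0xbf  N=1 Z=0
after  5: R0=0x9e R1=0xf8 R2=0x87 R3=0xa6 R4=0xbf  N=1 Z=0
-- IRQ taken; context saved, return-PC = 6 --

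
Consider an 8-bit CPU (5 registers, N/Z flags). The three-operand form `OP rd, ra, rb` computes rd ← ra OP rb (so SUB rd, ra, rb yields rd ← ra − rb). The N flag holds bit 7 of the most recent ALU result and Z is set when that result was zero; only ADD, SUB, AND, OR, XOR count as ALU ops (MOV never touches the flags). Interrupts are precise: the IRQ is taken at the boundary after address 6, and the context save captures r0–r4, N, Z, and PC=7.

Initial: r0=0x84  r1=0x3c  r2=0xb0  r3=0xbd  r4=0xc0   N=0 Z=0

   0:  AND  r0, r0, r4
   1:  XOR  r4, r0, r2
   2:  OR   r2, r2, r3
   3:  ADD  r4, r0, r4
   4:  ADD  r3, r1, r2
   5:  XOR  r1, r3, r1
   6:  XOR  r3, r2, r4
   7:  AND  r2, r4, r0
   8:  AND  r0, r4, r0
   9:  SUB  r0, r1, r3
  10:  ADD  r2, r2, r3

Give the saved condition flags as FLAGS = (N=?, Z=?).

FLAGS = (N=0, Z=0)

after  0: r0=0x80 r1=0x3c r2=0xb0 r3=0xbd r4=0xc0  N=1 Z=0
after  1: r0=0x80 r1=0x3c r2=0xb0 r3=0xbd r4=0x30  N=0 Z=0
after  2: r0=0x80 r1=0x3c r2=0xbd r3=0xbd r4=0x30  N=1 Z=0
after  3: r0=0x80 r1=0x3c r2=0xbd r3=0xbd r4=0xb0  N=1 Z=0
after  4: r0=0x80 r1=0x3c r2=0xbd r3=0xf9 r4=0xb0  N=1 Z=0
after  5: r0=0x80 r1=0xc5 r2=0xbd r3=0xf9 r4=0xb0  N=1 Z=0
after  6: r0=0x80 r1=0xc5 r2=0xbd r3=0x0d r4=0xb0  N=0 Z=0
-- IRQ taken; context saved, return-PC = 7 --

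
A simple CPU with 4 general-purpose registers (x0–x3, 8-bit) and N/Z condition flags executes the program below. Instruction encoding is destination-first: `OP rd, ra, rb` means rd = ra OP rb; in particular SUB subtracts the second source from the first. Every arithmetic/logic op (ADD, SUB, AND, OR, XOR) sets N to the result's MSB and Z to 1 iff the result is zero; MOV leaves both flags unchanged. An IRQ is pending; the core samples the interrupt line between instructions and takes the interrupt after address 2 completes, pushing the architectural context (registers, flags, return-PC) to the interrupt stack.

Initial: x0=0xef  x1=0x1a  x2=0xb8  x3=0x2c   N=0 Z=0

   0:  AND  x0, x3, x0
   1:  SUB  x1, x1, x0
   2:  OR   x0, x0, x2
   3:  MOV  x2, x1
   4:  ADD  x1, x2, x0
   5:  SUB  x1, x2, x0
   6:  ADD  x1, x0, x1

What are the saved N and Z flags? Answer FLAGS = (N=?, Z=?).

after  0: x0=0x2c x1=0x1a x2=0xb8 x3=0x2c  N=0 Z=0
after  1: x0=0x2c x1=0xee x2=0xb8 x3=0x2c  N=1 Z=0
after  2: x0=0xbc x1=0xee x2=0xb8 x3=0x2c  N=1 Z=0
-- IRQ taken; context saved, return-PC = 3 --

FLAGS = (N=1, Z=0)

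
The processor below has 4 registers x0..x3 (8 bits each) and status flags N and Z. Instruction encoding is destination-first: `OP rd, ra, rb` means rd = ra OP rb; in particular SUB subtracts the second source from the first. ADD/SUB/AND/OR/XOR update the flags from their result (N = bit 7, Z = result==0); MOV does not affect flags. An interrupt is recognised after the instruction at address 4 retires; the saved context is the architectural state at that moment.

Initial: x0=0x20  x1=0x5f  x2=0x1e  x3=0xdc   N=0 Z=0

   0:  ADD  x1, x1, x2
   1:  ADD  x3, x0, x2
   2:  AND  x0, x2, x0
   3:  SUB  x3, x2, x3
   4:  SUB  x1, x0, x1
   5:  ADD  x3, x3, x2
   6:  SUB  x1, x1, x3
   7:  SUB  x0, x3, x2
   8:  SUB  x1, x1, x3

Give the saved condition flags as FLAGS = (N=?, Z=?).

FLAGS = (N=1, Z=0)

after  0: x0=0x20 x1=0x7d x2=0x1e x3=0xdc  N=0 Z=0
after  1: x0=0x20 x1=0x7d x2=0x1e x3=0x3e  N=0 Z=0
after  2: x0=0x00 x1=0x7d x2=0x1e x3=0x3e  N=0 Z=1
after  3: x0=0x00 x1=0x7d x2=0x1e x3=0xe0  N=1 Z=0
after  4: x0=0x00 x1=0x83 x2=0x1e x3=0xe0  N=1 Z=0
-- IRQ taken; context saved, return-PC = 5 --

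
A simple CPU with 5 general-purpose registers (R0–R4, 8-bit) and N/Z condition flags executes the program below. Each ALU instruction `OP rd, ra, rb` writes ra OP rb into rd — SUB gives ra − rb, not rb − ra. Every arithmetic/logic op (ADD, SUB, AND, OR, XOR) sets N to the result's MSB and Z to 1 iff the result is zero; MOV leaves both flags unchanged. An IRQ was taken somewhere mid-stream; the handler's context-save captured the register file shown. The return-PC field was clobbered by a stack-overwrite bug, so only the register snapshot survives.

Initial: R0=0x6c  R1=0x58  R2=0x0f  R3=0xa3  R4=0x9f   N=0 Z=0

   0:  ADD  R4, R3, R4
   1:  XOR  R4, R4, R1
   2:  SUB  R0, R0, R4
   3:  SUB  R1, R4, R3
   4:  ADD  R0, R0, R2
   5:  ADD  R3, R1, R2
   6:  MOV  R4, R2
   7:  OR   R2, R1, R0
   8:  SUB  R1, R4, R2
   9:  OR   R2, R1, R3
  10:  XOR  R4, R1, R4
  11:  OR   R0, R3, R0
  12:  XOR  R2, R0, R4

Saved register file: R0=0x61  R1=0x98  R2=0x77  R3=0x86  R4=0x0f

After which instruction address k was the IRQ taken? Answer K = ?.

K = 8

after  0: R0=0x6c R1=0x58 R2=0x0f R3=0xa3 R4=0x42  N=0 Z=0
after  1: R0=0x6c R1=0x58 R2=0x0f R3=0xa3 R4=0x1a  N=0 Z=0
after  2: R0=0x52 R1=0x58 R2=0x0f R3=0xa3 R4=0x1a  N=0 Z=0
after  3: R0=0x52 R1=0x77 R2=0x0f R3=0xa3 R4=0x1a  N=0 Z=0
after  4: R0=0x61 R1=0x77 R2=0x0f R3=0xa3 R4=0x1a  N=0 Z=0
after  5: R0=0x61 R1=0x77 R2=0x0f R3=0x86 R4=0x1a  N=1 Z=0
after  6: R0=0x61 R1=0x77 R2=0x0f R3=0x86 R4=0x0f  N=1 Z=0
after  7: R0=0x61 R1=0x77 R2=0x77 R3=0x86 R4=0x0f  N=0 Z=0
after  8: R0=0x61 R1=0x98 R2=0x77 R3=0x86 R4=0x0f  N=1 Z=0
-- IRQ taken; context saved, return-PC = 9 --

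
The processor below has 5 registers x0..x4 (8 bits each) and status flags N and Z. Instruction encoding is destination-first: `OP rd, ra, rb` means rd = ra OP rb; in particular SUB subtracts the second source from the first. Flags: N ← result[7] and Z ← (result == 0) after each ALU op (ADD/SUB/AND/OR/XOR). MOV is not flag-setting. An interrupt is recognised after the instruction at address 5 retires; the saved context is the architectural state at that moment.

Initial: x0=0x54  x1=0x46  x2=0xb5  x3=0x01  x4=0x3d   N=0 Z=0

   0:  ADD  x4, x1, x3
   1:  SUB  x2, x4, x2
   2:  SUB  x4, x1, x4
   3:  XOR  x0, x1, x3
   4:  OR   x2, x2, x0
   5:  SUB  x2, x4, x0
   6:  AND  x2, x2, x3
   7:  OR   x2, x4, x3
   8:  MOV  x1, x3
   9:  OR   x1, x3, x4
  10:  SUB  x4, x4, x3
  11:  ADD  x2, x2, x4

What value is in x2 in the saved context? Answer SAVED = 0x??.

SAVED = 0xb8

after  0: x0=0x54 x1=0x46 x2=0xb5 x3=0x01 x4=0x47  N=0 Z=0
after  1: x0=0x54 x1=0x46 x2=0x92 x3=0x01 x4=0x47  N=1 Z=0
after  2: x0=0x54 x1=0x46 x2=0x92 x3=0x01 x4=0xff  N=1 Z=0
after  3: x0=0x47 x1=0x46 x2=0x92 x3=0x01 x4=0xff  N=0 Z=0
after  4: x0=0x47 x1=0x46 x2=0xd7 x3=0x01 x4=0xff  N=1 Z=0
after  5: x0=0x47 x1=0x46 x2=0xb8 x3=0x01 x4=0xff  N=1 Z=0
-- IRQ taken; context saved, return-PC = 6 --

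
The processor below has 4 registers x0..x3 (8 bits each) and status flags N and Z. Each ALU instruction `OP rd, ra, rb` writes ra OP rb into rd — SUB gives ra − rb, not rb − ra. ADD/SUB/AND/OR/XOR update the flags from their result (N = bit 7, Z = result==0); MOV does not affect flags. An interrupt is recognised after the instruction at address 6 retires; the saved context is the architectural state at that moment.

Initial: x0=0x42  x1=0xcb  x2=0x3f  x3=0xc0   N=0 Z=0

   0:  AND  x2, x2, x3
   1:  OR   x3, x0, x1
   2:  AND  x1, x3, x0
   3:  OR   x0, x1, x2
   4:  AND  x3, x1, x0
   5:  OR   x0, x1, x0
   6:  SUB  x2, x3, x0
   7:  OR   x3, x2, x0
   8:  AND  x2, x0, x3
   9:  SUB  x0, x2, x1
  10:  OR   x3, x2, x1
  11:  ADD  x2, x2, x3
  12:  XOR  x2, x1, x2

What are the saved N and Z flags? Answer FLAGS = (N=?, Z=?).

after  0: x0=0x42 x1=0xcb x2=0x00 x3=0xc0  N=0 Z=1
after  1: x0=0x42 x1=0xcb x2=0x00 x3=0xcb  N=1 Z=0
after  2: x0=0x42 x1=0x42 x2=0x00 x3=0xcb  N=0 Z=0
after  3: x0=0x42 x1=0x42 x2=0x00 x3=0xcb  N=0 Z=0
after  4: x0=0x42 x1=0x42 x2=0x00 x3=0x42  N=0 Z=0
after  5: x0=0x42 x1=0x42 x2=0x00 x3=0x42  N=0 Z=0
after  6: x0=0x42 x1=0x42 x2=0x00 x3=0x42  N=0 Z=1
-- IRQ taken; context saved, return-PC = 7 --

FLAGS = (N=0, Z=1)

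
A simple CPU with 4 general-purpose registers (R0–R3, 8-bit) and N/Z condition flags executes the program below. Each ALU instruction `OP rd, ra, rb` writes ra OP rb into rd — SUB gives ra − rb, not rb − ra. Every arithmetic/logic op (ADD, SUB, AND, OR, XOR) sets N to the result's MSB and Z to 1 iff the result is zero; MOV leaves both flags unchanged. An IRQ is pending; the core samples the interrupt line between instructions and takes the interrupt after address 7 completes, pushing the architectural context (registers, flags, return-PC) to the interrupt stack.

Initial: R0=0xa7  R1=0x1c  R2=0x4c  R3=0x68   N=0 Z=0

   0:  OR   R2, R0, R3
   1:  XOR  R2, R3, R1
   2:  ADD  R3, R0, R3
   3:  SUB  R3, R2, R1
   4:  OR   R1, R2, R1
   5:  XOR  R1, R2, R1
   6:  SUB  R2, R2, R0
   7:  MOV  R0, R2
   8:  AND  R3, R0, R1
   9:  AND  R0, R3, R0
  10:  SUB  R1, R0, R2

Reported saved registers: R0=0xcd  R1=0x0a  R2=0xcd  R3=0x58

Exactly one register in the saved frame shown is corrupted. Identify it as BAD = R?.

after  0: R0=0xa7 R1=0x1c R2=0xef R3=0x68  N=1 Z=0
after  1: R0=0xa7 R1=0x1c R2=0x74 R3=0x68  N=0 Z=0
after  2: R0=0xa7 R1=0x1c R2=0x74 R3=0x0f  N=0 Z=0
after  3: R0=0xa7 R1=0x1c R2=0x74 R3=0x58  N=0 Z=0
after  4: R0=0xa7 R1=0x7c R2=0x74 R3=0x58  N=0 Z=0
after  5: R0=0xa7 R1=0x08 R2=0x74 R3=0x58  N=0 Z=0
after  6: R0=0xa7 R1=0x08 R2=0xcd R3=0x58  N=1 Z=0
after  7: R0=0xcd R1=0x08 R2=0xcd R3=0x58  N=1 Z=0
-- IRQ taken; context saved, return-PC = 8 --
mismatch: R1: reported 0x0a vs actual 0x08

BAD = R1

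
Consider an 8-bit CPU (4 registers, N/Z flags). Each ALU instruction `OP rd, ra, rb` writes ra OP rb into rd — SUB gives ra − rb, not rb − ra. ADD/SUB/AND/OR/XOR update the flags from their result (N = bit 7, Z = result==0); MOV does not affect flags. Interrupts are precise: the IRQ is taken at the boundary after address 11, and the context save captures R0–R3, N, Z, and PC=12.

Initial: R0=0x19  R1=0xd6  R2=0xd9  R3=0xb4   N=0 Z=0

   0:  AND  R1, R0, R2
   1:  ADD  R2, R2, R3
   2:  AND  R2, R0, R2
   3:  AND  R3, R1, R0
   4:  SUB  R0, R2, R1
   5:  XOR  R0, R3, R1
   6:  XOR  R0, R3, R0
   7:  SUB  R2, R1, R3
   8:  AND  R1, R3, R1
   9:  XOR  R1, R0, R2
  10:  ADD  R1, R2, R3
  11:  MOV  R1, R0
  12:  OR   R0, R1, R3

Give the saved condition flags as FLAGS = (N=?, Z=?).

after  0: R0=0x19 R1=0x19 R2=0xd9 R3=0xb4  N=0 Z=0
after  1: R0=0x19 R1=0x19 R2=0x8d R3=0xb4  N=1 Z=0
after  2: R0=0x19 R1=0x19 R2=0x09 R3=0xb4  N=0 Z=0
after  3: R0=0x19 R1=0x19 R2=0x09 R3=0x19  N=0 Z=0
after  4: R0=0xf0 R1=0x19 R2=0x09 R3=0x19  N=1 Z=0
after  5: R0=0x00 R1=0x19 R2=0x09 R3=0x19  N=0 Z=1
after  6: R0=0x19 R1=0x19 R2=0x09 R3=0x19  N=0 Z=0
after  7: R0=0x19 R1=0x19 R2=0x00 R3=0x19  N=0 Z=1
after  8: R0=0x19 R1=0x19 R2=0x00 R3=0x19  N=0 Z=0
after  9: R0=0x19 R1=0x19 R2=0x00 R3=0x19  N=0 Z=0
after 10: R0=0x19 R1=0x19 R2=0x00 R3=0x19  N=0 Z=0
after 11: R0=0x19 R1=0x19 R2=0x00 R3=0x19  N=0 Z=0
-- IRQ taken; context saved, return-PC = 12 --

FLAGS = (N=0, Z=0)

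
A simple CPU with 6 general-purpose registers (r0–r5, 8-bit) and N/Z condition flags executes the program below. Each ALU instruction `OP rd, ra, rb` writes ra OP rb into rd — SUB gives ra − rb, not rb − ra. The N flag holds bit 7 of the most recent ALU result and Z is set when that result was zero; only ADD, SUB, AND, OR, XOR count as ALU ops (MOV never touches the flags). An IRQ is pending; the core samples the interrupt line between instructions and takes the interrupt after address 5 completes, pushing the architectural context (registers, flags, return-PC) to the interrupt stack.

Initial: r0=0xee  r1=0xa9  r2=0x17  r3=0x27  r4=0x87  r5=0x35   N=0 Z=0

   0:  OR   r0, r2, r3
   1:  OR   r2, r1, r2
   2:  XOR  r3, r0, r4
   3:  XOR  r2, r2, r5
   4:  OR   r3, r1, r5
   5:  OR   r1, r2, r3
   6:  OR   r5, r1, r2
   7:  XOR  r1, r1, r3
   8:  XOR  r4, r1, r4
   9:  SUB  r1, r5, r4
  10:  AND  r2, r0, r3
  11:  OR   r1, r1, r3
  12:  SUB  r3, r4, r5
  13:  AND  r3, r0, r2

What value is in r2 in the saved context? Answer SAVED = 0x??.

after  0: r0=0x37 r1=0xa9 r2=0x17 r3=0x27 r4=0x87 r5=0x35  N=0 Z=0
after  1: r0=0x37 r1=0xa9 r2=0xbf r3=0x27 r4=0x87 r5=0x35  N=1 Z=0
after  2: r0=0x37 r1=0xa9 r2=0xbf r3=0xb0 r4=0x87 r5=0x35  N=1 Z=0
after  3: r0=0x37 r1=0xa9 r2=0x8a r3=0xb0 r4=0x87 r5=0x35  N=1 Z=0
after  4: r0=0x37 r1=0xa9 r2=0x8a r3=0xbd r4=0x87 r5=0x35  N=1 Z=0
after  5: r0=0x37 r1=0xbf r2=0x8a r3=0xbd r4=0x87 r5=0x35  N=1 Z=0
-- IRQ taken; context saved, return-PC = 6 --

SAVED = 0x8a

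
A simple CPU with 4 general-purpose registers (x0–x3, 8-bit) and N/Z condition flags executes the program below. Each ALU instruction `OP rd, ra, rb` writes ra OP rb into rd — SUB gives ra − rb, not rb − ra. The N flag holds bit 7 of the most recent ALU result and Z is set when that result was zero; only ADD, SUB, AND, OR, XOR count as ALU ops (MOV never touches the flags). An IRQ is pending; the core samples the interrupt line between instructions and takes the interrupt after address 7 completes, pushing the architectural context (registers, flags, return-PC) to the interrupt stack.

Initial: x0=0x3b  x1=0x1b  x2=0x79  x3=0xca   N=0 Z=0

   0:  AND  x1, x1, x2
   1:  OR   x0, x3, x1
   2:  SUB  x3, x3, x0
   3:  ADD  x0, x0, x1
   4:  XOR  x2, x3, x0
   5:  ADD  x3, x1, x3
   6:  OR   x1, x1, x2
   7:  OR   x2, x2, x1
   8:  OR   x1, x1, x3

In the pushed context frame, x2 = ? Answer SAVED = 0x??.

SAVED = 0x1b

after  0: x0=0x3b x1=0x19 x2=0x79 x3=0xca  N=0 Z=0
after  1: x0=0xdb x1=0x19 x2=0x79 x3=0xca  N=1 Z=0
after  2: x0=0xdb x1=0x19 x2=0x79 x3=0xef  N=1 Z=0
after  3: x0=0xf4 x1=0x19 x2=0x79 x3=0xef  N=1 Z=0
after  4: x0=0xf4 x1=0x19 x2=0x1b x3=0xef  N=0 Z=0
after  5: x0=0xf4 x1=0x19 x2=0x1b x3=0x08  N=0 Z=0
after  6: x0=0xf4 x1=0x1b x2=0x1b x3=0x08  N=0 Z=0
after  7: x0=0xf4 x1=0x1b x2=0x1b x3=0x08  N=0 Z=0
-- IRQ taken; context saved, return-PC = 8 --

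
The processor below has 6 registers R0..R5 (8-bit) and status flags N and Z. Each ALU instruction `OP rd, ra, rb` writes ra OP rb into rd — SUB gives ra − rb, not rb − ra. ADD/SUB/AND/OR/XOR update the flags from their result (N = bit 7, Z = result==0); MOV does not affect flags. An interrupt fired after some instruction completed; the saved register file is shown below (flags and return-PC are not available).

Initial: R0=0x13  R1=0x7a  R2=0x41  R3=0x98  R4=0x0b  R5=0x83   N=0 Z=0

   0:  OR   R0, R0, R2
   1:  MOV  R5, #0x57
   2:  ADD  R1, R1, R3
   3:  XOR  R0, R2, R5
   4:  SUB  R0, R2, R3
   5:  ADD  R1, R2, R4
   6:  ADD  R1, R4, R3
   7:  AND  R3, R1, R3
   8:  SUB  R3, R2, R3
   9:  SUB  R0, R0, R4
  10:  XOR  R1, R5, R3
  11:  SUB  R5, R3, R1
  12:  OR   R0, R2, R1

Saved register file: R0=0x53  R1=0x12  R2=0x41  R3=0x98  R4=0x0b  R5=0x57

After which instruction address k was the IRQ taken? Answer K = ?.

K = 2

after  0: R0=0x53 R1=0x7a R2=0x41 R3=0x98 R4=0x0b R5=0x83  N=0 Z=0
after  1: R0=0x53 R1=0x7a R2=0x41 R3=0x98 R4=0x0b R5=0x57  N=0 Z=0
after  2: R0=0x53 R1=0x12 R2=0x41 R3=0x98 R4=0x0b R5=0x57  N=0 Z=0
-- IRQ taken; context saved, return-PC = 3 --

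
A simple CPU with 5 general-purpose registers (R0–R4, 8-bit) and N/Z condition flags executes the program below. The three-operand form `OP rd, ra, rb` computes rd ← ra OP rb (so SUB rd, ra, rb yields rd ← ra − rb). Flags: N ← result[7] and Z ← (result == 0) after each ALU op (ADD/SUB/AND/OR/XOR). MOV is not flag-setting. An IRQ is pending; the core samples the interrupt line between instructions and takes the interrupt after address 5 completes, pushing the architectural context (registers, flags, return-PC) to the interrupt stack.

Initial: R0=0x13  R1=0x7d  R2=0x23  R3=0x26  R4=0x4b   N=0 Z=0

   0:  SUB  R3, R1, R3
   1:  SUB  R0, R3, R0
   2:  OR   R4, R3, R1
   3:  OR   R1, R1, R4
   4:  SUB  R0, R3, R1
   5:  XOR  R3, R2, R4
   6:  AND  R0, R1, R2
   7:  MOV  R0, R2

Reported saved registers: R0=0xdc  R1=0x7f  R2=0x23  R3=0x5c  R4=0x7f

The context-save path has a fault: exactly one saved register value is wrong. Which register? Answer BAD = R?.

BAD = R0

after  0: R0=0x13 R1=0x7d R2=0x23 R3=0x57 R4=0x4b  N=0 Z=0
after  1: R0=0x44 R1=0x7d R2=0x23 R3=0x57 R4=0x4b  N=0 Z=0
after  2: R0=0x44 R1=0x7d R2=0x23 R3=0x57 R4=0x7f  N=0 Z=0
after  3: R0=0x44 R1=0x7f R2=0x23 R3=0x57 R4=0x7f  N=0 Z=0
after  4: R0=0xd8 R1=0x7f R2=0x23 R3=0x57 R4=0x7f  N=1 Z=0
after  5: R0=0xd8 R1=0x7f R2=0x23 R3=0x5c R4=0x7f  N=0 Z=0
-- IRQ taken; context saved, return-PC = 6 --
mismatch: R0: reported 0xdc vs actual 0xd8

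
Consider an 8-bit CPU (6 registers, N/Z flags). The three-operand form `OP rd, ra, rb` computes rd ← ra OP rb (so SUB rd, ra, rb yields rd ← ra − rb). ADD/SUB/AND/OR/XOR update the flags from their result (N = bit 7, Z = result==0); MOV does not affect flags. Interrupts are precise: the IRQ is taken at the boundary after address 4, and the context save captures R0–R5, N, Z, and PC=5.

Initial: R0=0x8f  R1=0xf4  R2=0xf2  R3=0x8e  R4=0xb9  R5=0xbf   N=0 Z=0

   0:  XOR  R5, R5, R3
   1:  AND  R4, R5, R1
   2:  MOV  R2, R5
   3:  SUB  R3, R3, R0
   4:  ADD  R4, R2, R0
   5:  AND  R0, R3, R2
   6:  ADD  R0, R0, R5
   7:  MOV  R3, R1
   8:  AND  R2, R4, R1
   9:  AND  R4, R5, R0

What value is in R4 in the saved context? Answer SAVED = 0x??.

after  0: R0=0x8f R1=0xf4 R2=0xf2 R3=0x8e R4=0xb9 R5=0x31  N=0 Z=0
after  1: R0=0x8f R1=0xf4 R2=0xf2 R3=0x8e R4=0x30 R5=0x31  N=0 Z=0
after  2: R0=0x8f R1=0xf4 R2=0x31 R3=0x8e R4=0x30 R5=0x31  N=0 Z=0
after  3: R0=0x8f R1=0xf4 R2=0x31 R3=0xff R4=0x30 R5=0x31  N=1 Z=0
after  4: R0=0x8f R1=0xf4 R2=0x31 R3=0xff R4=0xc0 R5=0x31  N=1 Z=0
-- IRQ taken; context saved, return-PC = 5 --

SAVED = 0xc0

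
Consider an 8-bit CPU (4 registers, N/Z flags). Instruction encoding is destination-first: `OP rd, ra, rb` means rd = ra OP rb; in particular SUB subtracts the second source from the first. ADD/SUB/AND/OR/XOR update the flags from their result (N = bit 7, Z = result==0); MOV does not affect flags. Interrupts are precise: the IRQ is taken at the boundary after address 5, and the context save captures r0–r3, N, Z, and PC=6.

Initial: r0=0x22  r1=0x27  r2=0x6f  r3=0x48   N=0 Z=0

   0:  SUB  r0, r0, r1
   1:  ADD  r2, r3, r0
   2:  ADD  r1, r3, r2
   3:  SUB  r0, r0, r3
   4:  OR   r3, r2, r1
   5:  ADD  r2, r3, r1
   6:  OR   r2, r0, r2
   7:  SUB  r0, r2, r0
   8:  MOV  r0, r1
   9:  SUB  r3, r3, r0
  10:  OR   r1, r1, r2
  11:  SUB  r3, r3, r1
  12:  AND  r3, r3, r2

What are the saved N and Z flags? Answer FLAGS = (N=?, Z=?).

after  0: r0=0xfb r1=0x27 r2=0x6f r3=0x48  N=1 Z=0
after  1: r0=0xfb r1=0x27 r2=0x43 r3=0x48  N=0 Z=0
after  2: r0=0xfb r1=0x8b r2=0x43 r3=0x48  N=1 Z=0
after  3: r0=0xb3 r1=0x8b r2=0x43 r3=0x48  N=1 Z=0
after  4: r0=0xb3 r1=0x8b r2=0x43 r3=0xcb  N=1 Z=0
after  5: r0=0xb3 r1=0x8b r2=0x56 r3=0xcb  N=0 Z=0
-- IRQ taken; context saved, return-PC = 6 --

FLAGS = (N=0, Z=0)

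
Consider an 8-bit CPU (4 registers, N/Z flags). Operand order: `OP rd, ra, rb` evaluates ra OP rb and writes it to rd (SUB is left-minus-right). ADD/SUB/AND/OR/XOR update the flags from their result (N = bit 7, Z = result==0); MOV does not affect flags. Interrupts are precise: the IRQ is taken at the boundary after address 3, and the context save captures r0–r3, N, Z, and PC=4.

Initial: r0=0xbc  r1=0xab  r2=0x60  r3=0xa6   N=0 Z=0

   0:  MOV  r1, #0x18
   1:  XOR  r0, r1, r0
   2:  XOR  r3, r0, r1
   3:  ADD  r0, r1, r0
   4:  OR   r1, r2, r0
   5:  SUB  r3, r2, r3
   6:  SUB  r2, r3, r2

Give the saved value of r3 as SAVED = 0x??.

SAVED = 0xbc

after  0: r0=0xbc r1=0x18 r2=0x60 r3=0xa6  N=0 Z=0
after  1: r0=0xa4 r1=0x18 r2=0x60 r3=0xa6  N=1 Z=0
after  2: r0=0xa4 r1=0x18 r2=0x60 r3=0xbc  N=1 Z=0
after  3: r0=0xbc r1=0x18 r2=0x60 r3=0xbc  N=1 Z=0
-- IRQ taken; context saved, return-PC = 4 --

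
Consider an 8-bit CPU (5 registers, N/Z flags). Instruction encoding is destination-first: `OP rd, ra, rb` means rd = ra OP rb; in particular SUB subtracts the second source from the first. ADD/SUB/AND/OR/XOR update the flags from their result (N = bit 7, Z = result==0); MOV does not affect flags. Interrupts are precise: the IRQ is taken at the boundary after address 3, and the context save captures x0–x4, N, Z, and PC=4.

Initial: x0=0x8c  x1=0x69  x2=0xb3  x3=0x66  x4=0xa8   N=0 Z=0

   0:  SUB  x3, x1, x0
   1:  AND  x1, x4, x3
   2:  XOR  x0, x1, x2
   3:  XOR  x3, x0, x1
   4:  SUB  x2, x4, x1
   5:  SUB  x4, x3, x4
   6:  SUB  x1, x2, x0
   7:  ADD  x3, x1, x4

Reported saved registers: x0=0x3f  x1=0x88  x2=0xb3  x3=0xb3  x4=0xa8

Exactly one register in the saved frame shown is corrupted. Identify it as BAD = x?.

after  0: x0=0x8c x1=0x69 x2=0xb3 x3=0xdd x4=0xa8  N=1 Z=0
after  1: x0=0x8c x1=0x88 x2=0xb3 x3=0xdd x4=0xa8  N=1 Z=0
after  2: x0=0x3b x1=0x88 x2=0xb3 x3=0xdd x4=0xa8  N=0 Z=0
after  3: x0=0x3b x1=0x88 x2=0xb3 x3=0xb3 x4=0xa8  N=1 Z=0
-- IRQ taken; context saved, return-PC = 4 --
mismatch: x0: reported 0x3f vs actual 0x3b

BAD = x0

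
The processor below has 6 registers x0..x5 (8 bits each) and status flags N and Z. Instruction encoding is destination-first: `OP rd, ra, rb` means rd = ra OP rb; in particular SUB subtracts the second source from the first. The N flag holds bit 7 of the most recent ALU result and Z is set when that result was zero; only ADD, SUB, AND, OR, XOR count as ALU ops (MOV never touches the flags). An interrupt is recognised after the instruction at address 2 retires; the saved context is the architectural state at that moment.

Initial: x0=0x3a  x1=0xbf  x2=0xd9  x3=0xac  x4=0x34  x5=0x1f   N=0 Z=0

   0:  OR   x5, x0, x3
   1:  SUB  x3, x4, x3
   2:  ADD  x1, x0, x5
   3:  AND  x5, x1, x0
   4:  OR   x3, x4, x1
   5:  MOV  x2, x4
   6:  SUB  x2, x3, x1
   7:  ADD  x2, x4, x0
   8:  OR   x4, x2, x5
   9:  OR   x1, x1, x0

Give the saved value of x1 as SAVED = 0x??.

SAVED = 0xf8

after  0: x0=0x3a x1=0xbf x2=0xd9 x3=0xac x4=0x34 x5=0xbe  N=1 Z=0
after  1: x0=0x3a x1=0xbf x2=0xd9 x3=0x88 x4=0x34 x5=0xbe  N=1 Z=0
after  2: x0=0x3a x1=0xf8 x2=0xd9 x3=0x88 x4=0x34 x5=0xbe  N=1 Z=0
-- IRQ taken; context saved, return-PC = 3 --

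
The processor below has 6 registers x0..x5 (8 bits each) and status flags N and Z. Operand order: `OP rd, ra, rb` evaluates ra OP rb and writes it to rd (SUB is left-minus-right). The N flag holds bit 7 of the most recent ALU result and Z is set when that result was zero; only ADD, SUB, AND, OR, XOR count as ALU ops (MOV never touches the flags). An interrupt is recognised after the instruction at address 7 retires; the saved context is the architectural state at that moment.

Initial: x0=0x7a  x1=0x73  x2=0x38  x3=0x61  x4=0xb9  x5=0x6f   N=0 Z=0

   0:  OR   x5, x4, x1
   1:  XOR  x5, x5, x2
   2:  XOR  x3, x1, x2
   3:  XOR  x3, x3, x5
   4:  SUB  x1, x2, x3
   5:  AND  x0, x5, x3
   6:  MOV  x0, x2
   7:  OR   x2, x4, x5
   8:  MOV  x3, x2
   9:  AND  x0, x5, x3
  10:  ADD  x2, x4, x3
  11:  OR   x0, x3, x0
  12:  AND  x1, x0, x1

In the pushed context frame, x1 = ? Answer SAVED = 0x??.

after  0: x0=0x7a x1=0x73 x2=0x38 x3=0x61 x4=0xb9 x5=0xfb  N=1 Z=0
after  1: x0=0x7a x1=0x73 x2=0x38 x3=0x61 x4=0xb9 x5=0xc3  N=1 Z=0
after  2: x0=0x7a x1=0x73 x2=0x38 x3=0x4b x4=0xb9 x5=0xc3  N=0 Z=0
after  3: x0=0x7a x1=0x73 x2=0x38 x3=0x88 x4=0xb9 x5=0xc3  N=1 Z=0
after  4: x0=0x7a x1=0xb0 x2=0x38 x3=0x88 x4=0xb9 x5=0xc3  N=1 Z=0
after  5: x0=0x80 x1=0xb0 x2=0x38 x3=0x88 x4=0xb9 x5=0xc3  N=1 Z=0
after  6: x0=0x38 x1=0xb0 x2=0x38 x3=0x88 x4=0xb9 x5=0xc3  N=1 Z=0
after  7: x0=0x38 x1=0xb0 x2=0xfb x3=0x88 x4=0xb9 x5=0xc3  N=1 Z=0
-- IRQ taken; context saved, return-PC = 8 --

SAVED = 0xb0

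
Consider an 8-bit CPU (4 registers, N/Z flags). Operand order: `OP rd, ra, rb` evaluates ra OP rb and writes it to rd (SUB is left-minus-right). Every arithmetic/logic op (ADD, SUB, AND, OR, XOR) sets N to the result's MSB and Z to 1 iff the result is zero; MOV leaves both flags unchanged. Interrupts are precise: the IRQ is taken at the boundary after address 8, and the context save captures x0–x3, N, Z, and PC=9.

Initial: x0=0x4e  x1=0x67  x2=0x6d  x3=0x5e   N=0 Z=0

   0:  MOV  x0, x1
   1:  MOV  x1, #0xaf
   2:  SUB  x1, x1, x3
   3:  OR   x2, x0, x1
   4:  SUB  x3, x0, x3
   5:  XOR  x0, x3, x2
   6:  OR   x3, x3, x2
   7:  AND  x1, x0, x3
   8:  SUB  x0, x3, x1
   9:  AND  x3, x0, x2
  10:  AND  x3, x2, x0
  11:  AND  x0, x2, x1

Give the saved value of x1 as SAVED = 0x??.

after  0: x0=0x67 x1=0x67 x2=0x6d x3=0x5e  N=0 Z=0
after  1: x0=0x67 x1=0xaf x2=0x6d x3=0x5e  N=0 Z=0
after  2: x0=0x67 x1=0x51 x2=0x6d x3=0x5e  N=0 Z=0
after  3: x0=0x67 x1=0x51 x2=0x77 x3=0x5e  N=0 Z=0
after  4: x0=0x67 x1=0x51 x2=0x77 x3=0x09  N=0 Z=0
after  5: x0=0x7e x1=0x51 x2=0x77 x3=0x09  N=0 Z=0
after  6: x0=0x7e x1=0x51 x2=0x77 x3=0x7f  N=0 Z=0
after  7: x0=0x7e x1=0x7e x2=0x77 x3=0x7f  N=0 Z=0
after  8: x0=0x01 x1=0x7e x2=0x77 x3=0x7f  N=0 Z=0
-- IRQ taken; context saved, return-PC = 9 --

SAVED = 0x7e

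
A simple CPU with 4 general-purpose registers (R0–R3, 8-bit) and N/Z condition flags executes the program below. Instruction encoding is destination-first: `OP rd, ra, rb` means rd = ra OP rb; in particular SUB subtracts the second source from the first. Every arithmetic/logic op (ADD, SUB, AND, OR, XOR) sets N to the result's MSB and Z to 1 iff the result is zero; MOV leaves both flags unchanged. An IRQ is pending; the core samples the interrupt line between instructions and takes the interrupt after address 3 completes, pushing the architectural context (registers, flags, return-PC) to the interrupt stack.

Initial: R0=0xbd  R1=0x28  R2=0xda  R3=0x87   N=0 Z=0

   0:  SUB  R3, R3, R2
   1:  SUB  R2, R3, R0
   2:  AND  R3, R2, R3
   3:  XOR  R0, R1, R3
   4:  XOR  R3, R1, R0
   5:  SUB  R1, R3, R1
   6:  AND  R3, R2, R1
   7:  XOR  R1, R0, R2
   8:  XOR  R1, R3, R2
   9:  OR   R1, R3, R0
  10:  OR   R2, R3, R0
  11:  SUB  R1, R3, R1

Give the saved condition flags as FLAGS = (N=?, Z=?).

FLAGS = (N=1, Z=0)

after  0: R0=0xbd R1=0x28 R2=0xda R3=0xad  N=1 Z=0
after  1: R0=0xbd R1=0x28 R2=0xf0 R3=0xad  N=1 Z=0
after  2: R0=0xbd R1=0x28 R2=0xf0 R3=0xa0  N=1 Z=0
after  3: R0=0x88 R1=0x28 R2=0xf0 R3=0xa0  N=1 Z=0
-- IRQ taken; context saved, return-PC = 4 --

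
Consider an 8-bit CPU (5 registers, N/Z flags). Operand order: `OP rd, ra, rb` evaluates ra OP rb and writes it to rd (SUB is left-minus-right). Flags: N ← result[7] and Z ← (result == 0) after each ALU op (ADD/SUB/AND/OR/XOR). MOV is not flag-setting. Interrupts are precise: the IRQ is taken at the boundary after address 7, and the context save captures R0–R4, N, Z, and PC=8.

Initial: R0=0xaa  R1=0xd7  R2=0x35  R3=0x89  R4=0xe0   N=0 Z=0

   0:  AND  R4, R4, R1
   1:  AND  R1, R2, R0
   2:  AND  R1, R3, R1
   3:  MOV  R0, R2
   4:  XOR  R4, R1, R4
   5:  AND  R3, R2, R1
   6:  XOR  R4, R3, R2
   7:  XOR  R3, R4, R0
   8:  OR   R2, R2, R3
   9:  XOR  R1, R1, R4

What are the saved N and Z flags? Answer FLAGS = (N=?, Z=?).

after  0: R0=0xaa R1=0xd7 R2=0x35 R3=0x89 R4=0xc0  N=1 Z=0
after  1: R0=0xaa R1=0x20 R2=0x35 R3=0x89 R4=0xc0  N=0 Z=0
after  2: R0=0xaa R1=0x00 R2=0x35 R3=0x89 R4=0xc0  N=0 Z=1
after  3: R0=0x35 R1=0x00 R2=0x35 R3=0x89 R4=0xc0  N=0 Z=1
after  4: R0=0x35 R1=0x00 R2=0x35 R3=0x89 R4=0xc0  N=1 Z=0
after  5: R0=0x35 R1=0x00 R2=0x35 R3=0x00 R4=0xc0  N=0 Z=1
after  6: R0=0x35 R1=0x00 R2=0x35 R3=0x00 R4=0x35  N=0 Z=0
after  7: R0=0x35 R1=0x00 R2=0x35 R3=0x00 R4=0x35  N=0 Z=1
-- IRQ taken; context saved, return-PC = 8 --

FLAGS = (N=0, Z=1)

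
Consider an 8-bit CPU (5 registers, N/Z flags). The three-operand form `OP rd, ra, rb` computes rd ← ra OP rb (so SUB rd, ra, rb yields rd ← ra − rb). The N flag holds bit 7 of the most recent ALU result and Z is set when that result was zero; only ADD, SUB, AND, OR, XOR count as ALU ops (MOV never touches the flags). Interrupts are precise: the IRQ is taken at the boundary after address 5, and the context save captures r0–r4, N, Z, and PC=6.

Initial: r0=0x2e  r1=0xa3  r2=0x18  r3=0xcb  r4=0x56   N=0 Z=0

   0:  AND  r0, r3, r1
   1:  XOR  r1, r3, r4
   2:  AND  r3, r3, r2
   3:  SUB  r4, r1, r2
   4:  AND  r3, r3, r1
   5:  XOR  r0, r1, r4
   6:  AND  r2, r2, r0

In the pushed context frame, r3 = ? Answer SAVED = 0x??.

after  0: r0=0x83 r1=0xa3 r2=0x18 r3=0xcb r4=0x56  N=1 Z=0
after  1: r0=0x83 r1=0x9d r2=0x18 r3=0xcb r4=0x56  N=1 Z=0
after  2: r0=0x83 r1=0x9d r2=0x18 r3=0x08 r4=0x56  N=0 Z=0
after  3: r0=0x83 r1=0x9d r2=0x18 r3=0x08 r4=0x85  N=1 Z=0
after  4: r0=0x83 r1=0x9d r2=0x18 r3=0x08 r4=0x85  N=0 Z=0
after  5: r0=0x18 r1=0x9d r2=0x18 r3=0x08 r4=0x85  N=0 Z=0
-- IRQ taken; context saved, return-PC = 6 --

SAVED = 0x08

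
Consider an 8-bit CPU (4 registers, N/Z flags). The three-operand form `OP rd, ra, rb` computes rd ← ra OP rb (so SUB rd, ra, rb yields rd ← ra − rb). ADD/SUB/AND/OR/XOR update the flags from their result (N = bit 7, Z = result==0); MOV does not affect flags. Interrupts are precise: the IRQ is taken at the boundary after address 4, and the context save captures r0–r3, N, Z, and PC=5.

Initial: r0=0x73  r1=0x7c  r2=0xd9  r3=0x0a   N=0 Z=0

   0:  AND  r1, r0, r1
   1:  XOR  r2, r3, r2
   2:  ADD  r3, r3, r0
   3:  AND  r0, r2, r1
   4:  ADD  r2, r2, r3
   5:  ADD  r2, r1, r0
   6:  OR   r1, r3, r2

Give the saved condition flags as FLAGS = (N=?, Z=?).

FLAGS = (N=0, Z=0)

after  0: r0=0x73 r1=0x70 r2=0xd9 r3=0x0a  N=0 Z=0
after  1: r0=0x73 r1=0x70 r2=0xd3 r3=0x0a  N=1 Z=0
after  2: r0=0x73 r1=0x70 r2=0xd3 r3=0x7d  N=0 Z=0
after  3: r0=0x50 r1=0x70 r2=0xd3 r3=0x7d  N=0 Z=0
after  4: r0=0x50 r1=0x70 r2=0x50 r3=0x7d  N=0 Z=0
-- IRQ taken; context saved, return-PC = 5 --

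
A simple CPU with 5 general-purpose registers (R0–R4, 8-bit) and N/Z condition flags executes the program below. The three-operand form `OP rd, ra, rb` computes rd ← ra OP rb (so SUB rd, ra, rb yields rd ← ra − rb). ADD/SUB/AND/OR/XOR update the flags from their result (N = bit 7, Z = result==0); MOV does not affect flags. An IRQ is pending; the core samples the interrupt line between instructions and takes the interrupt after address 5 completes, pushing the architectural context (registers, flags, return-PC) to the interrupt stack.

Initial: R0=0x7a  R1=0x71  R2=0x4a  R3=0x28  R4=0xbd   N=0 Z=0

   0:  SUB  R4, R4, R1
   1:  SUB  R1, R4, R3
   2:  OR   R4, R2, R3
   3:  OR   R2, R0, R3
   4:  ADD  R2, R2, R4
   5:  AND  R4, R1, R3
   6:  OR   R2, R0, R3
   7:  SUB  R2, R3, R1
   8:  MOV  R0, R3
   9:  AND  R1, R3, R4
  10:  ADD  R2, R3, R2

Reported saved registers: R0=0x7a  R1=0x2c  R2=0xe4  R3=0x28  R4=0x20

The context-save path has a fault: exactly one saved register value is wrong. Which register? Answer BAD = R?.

BAD = R1

after  0: R0=0x7a R1=0x71 R2=0x4a R3=0x28 R4=0x4c  N=0 Z=0
after  1: R0=0x7a R1=0x24 R2=0x4a R3=0x28 R4=0x4c  N=0 Z=0
after  2: R0=0x7a R1=0x24 R2=0x4a R3=0x28 R4=0x6a  N=0 Z=0
after  3: R0=0x7a R1=0x24 R2=0x7a R3=0x28 R4=0x6a  N=0 Z=0
after  4: R0=0x7a R1=0x24 R2=0xe4 R3=0x28 R4=0x6a  N=1 Z=0
after  5: R0=0x7a R1=0x24 R2=0xe4 R3=0x28 R4=0x20  N=0 Z=0
-- IRQ taken; context saved, return-PC = 6 --
mismatch: R1: reported 0x2c vs actual 0x24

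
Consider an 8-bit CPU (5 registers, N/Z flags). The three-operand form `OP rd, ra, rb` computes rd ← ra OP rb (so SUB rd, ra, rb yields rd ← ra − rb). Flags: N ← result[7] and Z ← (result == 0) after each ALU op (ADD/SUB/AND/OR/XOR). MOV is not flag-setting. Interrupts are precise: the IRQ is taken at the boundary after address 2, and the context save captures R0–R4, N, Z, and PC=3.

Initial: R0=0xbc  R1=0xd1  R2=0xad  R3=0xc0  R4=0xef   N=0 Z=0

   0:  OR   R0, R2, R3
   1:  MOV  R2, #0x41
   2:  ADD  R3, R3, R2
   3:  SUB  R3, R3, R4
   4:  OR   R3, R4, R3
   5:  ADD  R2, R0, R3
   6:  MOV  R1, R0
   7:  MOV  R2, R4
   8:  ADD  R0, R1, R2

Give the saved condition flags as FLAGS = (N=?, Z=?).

after  0: R0=0xed R1=0xd1 R2=0xad R3=0xc0 R4=0xef  N=1 Z=0
after  1: R0=0xed R1=0xd1 R2=0x41 R3=0xc0 R4=0xef  N=1 Z=0
after  2: R0=0xed R1=0xd1 R2=0x41 R3=0x01 R4=0xef  N=0 Z=0
-- IRQ taken; context saved, return-PC = 3 --

FLAGS = (N=0, Z=0)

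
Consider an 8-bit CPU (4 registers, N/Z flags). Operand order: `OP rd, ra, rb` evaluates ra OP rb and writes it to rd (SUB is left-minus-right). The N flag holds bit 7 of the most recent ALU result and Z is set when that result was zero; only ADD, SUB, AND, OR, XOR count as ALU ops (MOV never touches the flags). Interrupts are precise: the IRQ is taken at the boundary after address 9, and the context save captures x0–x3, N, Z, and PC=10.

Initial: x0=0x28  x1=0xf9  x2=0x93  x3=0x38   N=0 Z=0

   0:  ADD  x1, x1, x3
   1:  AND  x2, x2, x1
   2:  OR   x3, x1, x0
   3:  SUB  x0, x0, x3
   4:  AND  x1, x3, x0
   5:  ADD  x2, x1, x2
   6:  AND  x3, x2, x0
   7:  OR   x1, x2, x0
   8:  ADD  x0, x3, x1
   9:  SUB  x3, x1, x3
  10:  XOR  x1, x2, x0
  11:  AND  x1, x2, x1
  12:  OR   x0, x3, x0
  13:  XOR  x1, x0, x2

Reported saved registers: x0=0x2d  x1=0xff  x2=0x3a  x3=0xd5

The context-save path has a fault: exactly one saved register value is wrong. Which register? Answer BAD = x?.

BAD = x0

after  0: x0=0x28 x1=0x31 x2=0x93 x3=0x38  N=0 Z=0
after  1: x0=0x28 x1=0x31 x2=0x11 x3=0x38  N=0 Z=0
after  2: x0=0x28 x1=0x31 x2=0x11 x3=0x39  N=0 Z=0
after  3: x0=0xef x1=0x31 x2=0x11 x3=0x39  N=1 Z=0
after  4: x0=0xef x1=0x29 x2=0x11 x3=0x39  N=0 Z=0
after  5: x0=0xef x1=0x29 x2=0x3a x3=0x39  N=0 Z=0
after  6: x0=0xef x1=0x29 x2=0x3a x3=0x2a  N=0 Z=0
after  7: x0=0xef x1=0xff x2=0x3a x3=0x2a  N=1 Z=0
after  8: x0=0x29 x1=0xff x2=0x3a x3=0x2a  N=0 Z=0
after  9: x0=0x29 x1=0xff x2=0x3a x3=0xd5  N=1 Z=0
-- IRQ taken; context saved, return-PC = 10 --
mismatch: x0: reported 0x2d vs actual 0x29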